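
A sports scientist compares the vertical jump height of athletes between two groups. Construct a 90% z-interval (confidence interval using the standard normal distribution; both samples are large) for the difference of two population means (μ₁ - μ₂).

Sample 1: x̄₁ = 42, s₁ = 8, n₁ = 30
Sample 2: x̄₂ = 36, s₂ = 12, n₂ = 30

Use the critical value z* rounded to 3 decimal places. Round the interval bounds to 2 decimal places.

Both samples are large (n₁ = 30 ≥ 30, n₂ = 30 ≥ 30), so a z-interval for the difference of means applies.

Point estimate: x̄₁ - x̄₂ = 42 - 36 = 6

Standard error: SE = √(s₁²/n₁ + s₂²/n₂)
= √(8²/30 + 12²/30)
= √(2.133333 + 4.800000)
= 2.633122

For 90% confidence, z* = 1.645 (from standard normal table)
Margin of error: E = z* × SE = 1.645 × 2.633122 = 4.3315

Z-interval: (x̄₁ - x̄₂) ± E = 6 ± 4.3315 = (1.6685, 10.3315)

Rounded to 2 decimal places:

(1.67, 10.33)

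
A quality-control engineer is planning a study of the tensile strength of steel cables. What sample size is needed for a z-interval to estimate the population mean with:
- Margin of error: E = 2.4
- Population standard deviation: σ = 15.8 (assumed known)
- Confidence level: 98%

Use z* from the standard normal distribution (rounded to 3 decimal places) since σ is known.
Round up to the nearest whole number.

Using z* since population σ is known (z-interval formula).

For 98% confidence, z* = 2.326 (from standard normal table)

Sample size formula for z-interval: n = (z*σ/E)²

n = (2.326 × 15.8 / 2.4)²
  = (15.312833)²
  = 234.4829

Round up to the nearest whole number: n = 235

235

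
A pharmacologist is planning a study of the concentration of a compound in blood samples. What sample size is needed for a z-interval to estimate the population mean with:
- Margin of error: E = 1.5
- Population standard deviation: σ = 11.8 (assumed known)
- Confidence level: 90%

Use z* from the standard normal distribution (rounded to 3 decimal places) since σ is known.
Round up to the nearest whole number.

Using z* since population σ is known (z-interval formula).

For 90% confidence, z* = 1.645 (from standard normal table)

Sample size formula for z-interval: n = (z*σ/E)²

n = (1.645 × 11.8 / 1.5)²
  = (12.940667)²
  = 167.4609

Round up to the nearest whole number: n = 168

168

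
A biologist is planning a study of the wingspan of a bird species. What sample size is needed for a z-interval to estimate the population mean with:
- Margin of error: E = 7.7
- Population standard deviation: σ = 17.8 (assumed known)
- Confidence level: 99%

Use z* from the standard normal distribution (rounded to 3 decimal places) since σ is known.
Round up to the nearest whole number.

Using z* since population σ is known (z-interval formula).

For 99% confidence, z* = 2.576 (from standard normal table)

Sample size formula for z-interval: n = (z*σ/E)²

n = (2.576 × 17.8 / 7.7)²
  = (5.954909)²
  = 35.4609

Round up to the nearest whole number: n = 36

36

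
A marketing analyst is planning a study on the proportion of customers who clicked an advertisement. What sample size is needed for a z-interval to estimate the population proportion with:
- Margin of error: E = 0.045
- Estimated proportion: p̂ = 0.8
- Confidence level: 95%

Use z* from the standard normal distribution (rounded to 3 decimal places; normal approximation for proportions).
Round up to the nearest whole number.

Using z* for proportion z-interval (normal approximation).

For 95% confidence, z* = 1.96 (from standard normal table)

Sample size formula for proportion z-interval: n = z*²p̂(1-p̂)/E²

n = 1.96² × 0.8 × 0.2 / 0.045²
  = 3.8416 × 0.16 / 0.002025
  = 303.5338

Round up to the nearest whole number: n = 304

304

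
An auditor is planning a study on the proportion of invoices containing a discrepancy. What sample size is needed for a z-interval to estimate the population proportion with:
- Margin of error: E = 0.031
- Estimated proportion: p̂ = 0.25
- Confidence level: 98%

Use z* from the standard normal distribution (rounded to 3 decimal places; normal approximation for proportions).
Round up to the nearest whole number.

Using z* for proportion z-interval (normal approximation).

For 98% confidence, z* = 2.326 (from standard normal table)

Sample size formula for proportion z-interval: n = z*²p̂(1-p̂)/E²

n = 2.326² × 0.25 × 0.75 / 0.031²
  = 5.410276 × 0.1875 / 0.000961
  = 1055.5950

Round up to the nearest whole number: n = 1056

1056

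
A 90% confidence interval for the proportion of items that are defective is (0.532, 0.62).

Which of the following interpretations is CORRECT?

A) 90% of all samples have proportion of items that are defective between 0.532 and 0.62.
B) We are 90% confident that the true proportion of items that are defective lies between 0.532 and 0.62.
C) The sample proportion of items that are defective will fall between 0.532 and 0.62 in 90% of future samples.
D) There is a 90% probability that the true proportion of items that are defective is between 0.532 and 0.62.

A confidence interval represents our confidence in the procedure, not a probability statement about the parameter.

Key concept: If we repeated this sampling process many times and computed a 90% CI each time, about 90% of those intervals would contain the true population parameter.

For this specific interval (0.532, 0.62):
- Midpoint (point estimate): 0.576
- Margin of error: 0.044

The correct interpretation is the one stating confidence that the true parameter lies in the interval — option B.

B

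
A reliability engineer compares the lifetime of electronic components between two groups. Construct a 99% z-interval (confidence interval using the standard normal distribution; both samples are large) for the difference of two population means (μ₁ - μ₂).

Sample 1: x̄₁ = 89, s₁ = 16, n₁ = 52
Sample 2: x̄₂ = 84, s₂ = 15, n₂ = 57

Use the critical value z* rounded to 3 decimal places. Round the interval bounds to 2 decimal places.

Both samples are large (n₁ = 52 ≥ 30, n₂ = 57 ≥ 30), so a z-interval for the difference of means applies.

Point estimate: x̄₁ - x̄₂ = 89 - 84 = 5

Standard error: SE = √(s₁²/n₁ + s₂²/n₂)
= √(16²/52 + 15²/57)
= √(4.923077 + 3.947368)
= 2.978329

For 99% confidence, z* = 2.576 (from standard normal table)
Margin of error: E = z* × SE = 2.576 × 2.978329 = 7.6722

Z-interval: (x̄₁ - x̄₂) ± E = 5 ± 7.6722 = (-2.6722, 12.6722)

Rounded to 2 decimal places:

(-2.67, 12.67)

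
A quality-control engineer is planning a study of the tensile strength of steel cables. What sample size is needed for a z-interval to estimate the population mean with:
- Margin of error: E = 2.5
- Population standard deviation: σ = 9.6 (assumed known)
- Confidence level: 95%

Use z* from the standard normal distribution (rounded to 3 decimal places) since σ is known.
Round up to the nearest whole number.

Using z* since population σ is known (z-interval formula).

For 95% confidence, z* = 1.96 (from standard normal table)

Sample size formula for z-interval: n = (z*σ/E)²

n = (1.96 × 9.6 / 2.5)²
  = (7.526400)²
  = 56.6467

Round up to the nearest whole number: n = 57

57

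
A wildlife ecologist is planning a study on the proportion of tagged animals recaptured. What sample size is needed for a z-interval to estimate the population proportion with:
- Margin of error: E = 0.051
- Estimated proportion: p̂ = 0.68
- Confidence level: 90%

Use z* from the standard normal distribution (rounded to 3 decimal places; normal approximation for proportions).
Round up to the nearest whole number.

Using z* for proportion z-interval (normal approximation).

For 90% confidence, z* = 1.645 (from standard normal table)

Sample size formula for proportion z-interval: n = z*²p̂(1-p̂)/E²

n = 1.645² × 0.68 × 0.32 / 0.051²
  = 2.706025 × 0.2176 / 0.002601
  = 226.3864

Round up to the nearest whole number: n = 227

227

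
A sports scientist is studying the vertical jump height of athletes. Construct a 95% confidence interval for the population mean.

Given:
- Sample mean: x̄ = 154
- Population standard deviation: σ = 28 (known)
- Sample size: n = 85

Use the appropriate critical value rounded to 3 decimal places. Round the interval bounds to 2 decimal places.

The population standard deviation σ is known, so use a z-interval (standard normal critical value).

For 95% confidence, z* = 1.96 (from standard normal table)

Standard error: SE = σ/√n = 28/√85 = 3.037026

Margin of error: E = z* × SE = 1.96 × 3.037026 = 5.9526

Z-interval: x̄ ± E = 154 ± 5.9526 = (148.0474, 159.9526)

Rounded to 2 decimal places:

(148.05, 159.95)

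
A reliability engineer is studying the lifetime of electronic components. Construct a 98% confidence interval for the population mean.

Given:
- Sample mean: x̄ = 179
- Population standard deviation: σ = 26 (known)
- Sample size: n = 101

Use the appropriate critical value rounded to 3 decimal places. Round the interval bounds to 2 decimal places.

The population standard deviation σ is known, so use a z-interval (standard normal critical value).

For 98% confidence, z* = 2.326 (from standard normal table)

Standard error: SE = σ/√n = 26/√101 = 2.587097

Margin of error: E = z* × SE = 2.326 × 2.587097 = 6.0176

Z-interval: x̄ ± E = 179 ± 6.0176 = (172.9824, 185.0176)

Rounded to 2 decimal places:

(172.98, 185.02)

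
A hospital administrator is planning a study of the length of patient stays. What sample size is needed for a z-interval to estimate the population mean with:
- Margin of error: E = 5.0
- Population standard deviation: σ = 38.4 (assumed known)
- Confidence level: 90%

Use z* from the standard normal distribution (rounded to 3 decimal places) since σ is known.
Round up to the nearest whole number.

Using z* since population σ is known (z-interval formula).

For 90% confidence, z* = 1.645 (from standard normal table)

Sample size formula for z-interval: n = (z*σ/E)²

n = (1.645 × 38.4 / 5.0)²
  = (12.633600)²
  = 159.6078

Round up to the nearest whole number: n = 160

160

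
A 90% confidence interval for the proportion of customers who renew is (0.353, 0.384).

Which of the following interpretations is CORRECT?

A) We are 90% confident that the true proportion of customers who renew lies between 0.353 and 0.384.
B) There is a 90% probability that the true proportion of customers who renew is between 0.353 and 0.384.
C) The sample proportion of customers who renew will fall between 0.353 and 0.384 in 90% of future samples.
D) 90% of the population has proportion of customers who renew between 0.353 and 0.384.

A confidence interval represents our confidence in the procedure, not a probability statement about the parameter.

Key concept: If we repeated this sampling process many times and computed a 90% CI each time, about 90% of those intervals would contain the true population parameter.

For this specific interval (0.353, 0.384):
- Midpoint (point estimate): 0.3685
- Margin of error: 0.0155

The correct interpretation is the one stating confidence that the true parameter lies in the interval — option A.

A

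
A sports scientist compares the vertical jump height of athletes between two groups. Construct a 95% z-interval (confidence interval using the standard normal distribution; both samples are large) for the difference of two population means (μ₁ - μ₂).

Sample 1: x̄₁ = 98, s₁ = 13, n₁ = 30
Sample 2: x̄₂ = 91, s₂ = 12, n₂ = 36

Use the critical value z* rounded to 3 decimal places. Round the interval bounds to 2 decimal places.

Both samples are large (n₁ = 30 ≥ 30, n₂ = 36 ≥ 30), so a z-interval for the difference of means applies.

Point estimate: x̄₁ - x̄₂ = 98 - 91 = 7

Standard error: SE = √(s₁²/n₁ + s₂²/n₂)
= √(13²/30 + 12²/36)
= √(5.633333 + 4.000000)
= 3.103761

For 95% confidence, z* = 1.96 (from standard normal table)
Margin of error: E = z* × SE = 1.96 × 3.103761 = 6.0834

Z-interval: (x̄₁ - x̄₂) ± E = 7 ± 6.0834 = (0.9166, 13.0834)

Rounded to 2 decimal places:

(0.92, 13.08)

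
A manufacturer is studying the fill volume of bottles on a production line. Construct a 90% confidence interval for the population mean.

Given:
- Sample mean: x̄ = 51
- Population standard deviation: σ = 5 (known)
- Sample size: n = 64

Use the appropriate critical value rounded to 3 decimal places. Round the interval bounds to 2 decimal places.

The population standard deviation σ is known, so use a z-interval (standard normal critical value).

For 90% confidence, z* = 1.645 (from standard normal table)

Standard error: SE = σ/√n = 5/√64 = 0.625000

Margin of error: E = z* × SE = 1.645 × 0.625000 = 1.0281

Z-interval: x̄ ± E = 51 ± 1.0281 = (49.9719, 52.0281)

Rounded to 2 decimal places:

(49.97, 52.03)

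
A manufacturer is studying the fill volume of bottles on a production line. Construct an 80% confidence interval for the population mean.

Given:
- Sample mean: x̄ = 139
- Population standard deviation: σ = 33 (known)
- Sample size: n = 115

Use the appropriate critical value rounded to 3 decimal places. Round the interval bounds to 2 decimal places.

The population standard deviation σ is known, so use a z-interval (standard normal critical value).

For 80% confidence, z* = 1.282 (from standard normal table)

Standard error: SE = σ/√n = 33/√115 = 3.077266

Margin of error: E = z* × SE = 1.282 × 3.077266 = 3.9451

Z-interval: x̄ ± E = 139 ± 3.9451 = (135.0549, 142.9451)

Rounded to 2 decimal places:

(135.05, 142.95)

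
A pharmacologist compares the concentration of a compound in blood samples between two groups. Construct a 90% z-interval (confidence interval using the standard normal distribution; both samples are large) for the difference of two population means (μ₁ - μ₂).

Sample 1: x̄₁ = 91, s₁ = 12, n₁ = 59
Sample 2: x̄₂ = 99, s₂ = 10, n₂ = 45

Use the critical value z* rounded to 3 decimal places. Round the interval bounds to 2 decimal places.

Both samples are large (n₁ = 59 ≥ 30, n₂ = 45 ≥ 30), so a z-interval for the difference of means applies.

Point estimate: x̄₁ - x̄₂ = 91 - 99 = -8

Standard error: SE = √(s₁²/n₁ + s₂²/n₂)
= √(12²/59 + 10²/45)
= √(2.440678 + 2.222222)
= 2.159375

For 90% confidence, z* = 1.645 (from standard normal table)
Margin of error: E = z* × SE = 1.645 × 2.159375 = 3.5522

Z-interval: (x̄₁ - x̄₂) ± E = -8 ± 3.5522 = (-11.5522, -4.4478)

Rounded to 2 decimal places:

(-11.55, -4.45)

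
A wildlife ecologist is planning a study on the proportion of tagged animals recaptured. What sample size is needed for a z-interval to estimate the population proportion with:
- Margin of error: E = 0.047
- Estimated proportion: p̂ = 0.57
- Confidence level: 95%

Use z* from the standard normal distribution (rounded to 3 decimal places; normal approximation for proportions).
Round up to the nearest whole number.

Using z* for proportion z-interval (normal approximation).

For 95% confidence, z* = 1.96 (from standard normal table)

Sample size formula for proportion z-interval: n = z*²p̂(1-p̂)/E²

n = 1.96² × 0.57 × 0.43 / 0.047²
  = 3.8416 × 0.2451 / 0.002209
  = 426.2454

Round up to the nearest whole number: n = 427

427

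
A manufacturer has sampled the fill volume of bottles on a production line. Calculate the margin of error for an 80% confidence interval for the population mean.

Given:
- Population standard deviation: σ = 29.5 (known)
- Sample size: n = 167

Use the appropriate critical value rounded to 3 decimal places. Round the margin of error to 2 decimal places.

The population standard deviation σ is known, so use the z-interval margin of error formula.

For 80% confidence, z* = 1.282 (from standard normal table)

Margin of error formula for z-interval: E = z* × σ/√n

E = 1.282 × 29.5/√167
  = 1.282 × 2.282779
  = 2.9265

Rounded to 2 decimal places:

2.93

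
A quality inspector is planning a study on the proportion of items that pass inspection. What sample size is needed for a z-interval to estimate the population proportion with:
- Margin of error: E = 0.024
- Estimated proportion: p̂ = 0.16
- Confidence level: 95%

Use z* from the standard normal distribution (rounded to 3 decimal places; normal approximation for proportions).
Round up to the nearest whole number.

Using z* for proportion z-interval (normal approximation).

For 95% confidence, z* = 1.96 (from standard normal table)

Sample size formula for proportion z-interval: n = z*²p̂(1-p̂)/E²

n = 1.96² × 0.16 × 0.84 / 0.024²
  = 3.8416 × 0.1344 / 0.000576
  = 896.3733

Round up to the nearest whole number: n = 897

897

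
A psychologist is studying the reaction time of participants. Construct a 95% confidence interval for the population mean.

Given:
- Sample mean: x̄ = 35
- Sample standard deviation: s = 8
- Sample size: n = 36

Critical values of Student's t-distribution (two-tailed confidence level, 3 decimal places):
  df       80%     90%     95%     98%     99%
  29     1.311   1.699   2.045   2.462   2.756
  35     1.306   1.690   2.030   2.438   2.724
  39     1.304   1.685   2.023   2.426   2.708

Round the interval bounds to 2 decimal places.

The population standard deviation σ is unknown (only the sample standard deviation s is given), so use a t-interval with df = n - 1 = 36 - 1 = 35.

For 95% confidence with df = 35, t* = 2.030 (from t-table)

Standard error: SE = s/√n = 8/√36 = 1.333333

Margin of error: E = t* × SE = 2.030 × 1.333333 = 2.7067

T-interval: x̄ ± E = 35 ± 2.7067 = (32.2933, 37.7067)

Rounded to 2 decimal places:

(32.29, 37.71)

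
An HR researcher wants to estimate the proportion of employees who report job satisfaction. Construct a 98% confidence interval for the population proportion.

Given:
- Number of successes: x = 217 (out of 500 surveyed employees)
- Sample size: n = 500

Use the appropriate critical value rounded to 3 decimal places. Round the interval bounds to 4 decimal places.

Sample proportion: p̂ = 217/500 = 0.434000

Check conditions for normal approximation:
  np̂ = 217 ≥ 10 ✓
  n(1-p̂) = 283 ≥ 10 ✓

The sample is large enough, so use a z-interval (normal approximation) for the proportion.

For 98% confidence, z* = 2.326 (from standard normal table)

Standard error: SE = √(p̂(1-p̂)/n) = √(0.434000×0.566000/500) = 0.02216502

Margin of error: E = z* × SE = 2.326 × 0.02216502 = 0.051556

Z-interval: p̂ ± E = 0.434000 ± 0.051556 = (0.382444, 0.485556)

Rounded to 4 decimal places:

(0.3824, 0.4856)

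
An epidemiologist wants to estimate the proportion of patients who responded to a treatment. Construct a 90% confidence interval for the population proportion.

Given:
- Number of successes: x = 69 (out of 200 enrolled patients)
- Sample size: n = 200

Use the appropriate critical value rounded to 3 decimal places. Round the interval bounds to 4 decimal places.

Sample proportion: p̂ = 69/200 = 0.345000

Check conditions for normal approximation:
  np̂ = 69 ≥ 10 ✓
  n(1-p̂) = 131 ≥ 10 ✓

The sample is large enough, so use a z-interval (normal approximation) for the proportion.

For 90% confidence, z* = 1.645 (from standard normal table)

Standard error: SE = √(p̂(1-p̂)/n) = √(0.345000×0.655000/200) = 0.03361361

Margin of error: E = z* × SE = 1.645 × 0.03361361 = 0.055294

Z-interval: p̂ ± E = 0.345000 ± 0.055294 = (0.289706, 0.400294)

Rounded to 4 decimal places:

(0.2897, 0.4003)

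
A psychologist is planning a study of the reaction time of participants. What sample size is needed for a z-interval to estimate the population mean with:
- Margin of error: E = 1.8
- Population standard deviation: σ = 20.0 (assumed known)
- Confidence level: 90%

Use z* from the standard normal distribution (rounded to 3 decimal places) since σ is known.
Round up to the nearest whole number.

Using z* since population σ is known (z-interval formula).

For 90% confidence, z* = 1.645 (from standard normal table)

Sample size formula for z-interval: n = (z*σ/E)²

n = (1.645 × 20.0 / 1.8)²
  = (18.277778)²
  = 334.0772

Round up to the nearest whole number: n = 335

335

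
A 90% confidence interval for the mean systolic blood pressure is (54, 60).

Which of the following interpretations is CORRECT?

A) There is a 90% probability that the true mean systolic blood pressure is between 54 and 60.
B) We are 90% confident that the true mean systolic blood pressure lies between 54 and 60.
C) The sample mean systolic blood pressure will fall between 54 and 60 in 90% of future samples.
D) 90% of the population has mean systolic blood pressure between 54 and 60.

A confidence interval represents our confidence in the procedure, not a probability statement about the parameter.

Key concept: If we repeated this sampling process many times and computed a 90% CI each time, about 90% of those intervals would contain the true population parameter.

For this specific interval (54, 60):
- Midpoint (point estimate): 57
- Margin of error: 3

The correct interpretation is the one stating confidence that the true parameter lies in the interval — option B.

B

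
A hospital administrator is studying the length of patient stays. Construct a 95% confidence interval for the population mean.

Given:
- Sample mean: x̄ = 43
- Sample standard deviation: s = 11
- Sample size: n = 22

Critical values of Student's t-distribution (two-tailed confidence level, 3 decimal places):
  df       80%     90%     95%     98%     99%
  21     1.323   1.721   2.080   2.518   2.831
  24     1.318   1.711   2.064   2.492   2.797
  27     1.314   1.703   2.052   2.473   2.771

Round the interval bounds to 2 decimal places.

The population standard deviation σ is unknown (only the sample standard deviation s is given), so use a t-interval with df = n - 1 = 22 - 1 = 21.

For 95% confidence with df = 21, t* = 2.080 (from t-table)

Standard error: SE = s/√n = 11/√22 = 2.345208

Margin of error: E = t* × SE = 2.080 × 2.345208 = 4.8780

T-interval: x̄ ± E = 43 ± 4.8780 = (38.1220, 47.8780)

Rounded to 2 decimal places:

(38.12, 47.88)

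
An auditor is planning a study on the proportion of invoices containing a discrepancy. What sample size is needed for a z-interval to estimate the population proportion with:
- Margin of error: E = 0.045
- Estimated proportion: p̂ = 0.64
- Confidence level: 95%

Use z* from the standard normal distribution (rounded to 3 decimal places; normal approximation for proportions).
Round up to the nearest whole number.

Using z* for proportion z-interval (normal approximation).

For 95% confidence, z* = 1.96 (from standard normal table)

Sample size formula for proportion z-interval: n = z*²p̂(1-p̂)/E²

n = 1.96² × 0.64 × 0.36 / 0.045²
  = 3.8416 × 0.2304 / 0.002025
  = 437.0887

Round up to the nearest whole number: n = 438

438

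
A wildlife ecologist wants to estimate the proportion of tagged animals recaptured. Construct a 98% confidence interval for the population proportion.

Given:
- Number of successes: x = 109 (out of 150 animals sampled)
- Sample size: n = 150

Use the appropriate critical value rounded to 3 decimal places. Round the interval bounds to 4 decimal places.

Sample proportion: p̂ = 109/150 = 0.726667

Check conditions for normal approximation:
  np̂ = 109 ≥ 10 ✓
  n(1-p̂) = 41 ≥ 10 ✓

The sample is large enough, so use a z-interval (normal approximation) for the proportion.

For 98% confidence, z* = 2.326 (from standard normal table)

Standard error: SE = √(p̂(1-p̂)/n) = √(0.726667×0.273333/150) = 0.03638885

Margin of error: E = z* × SE = 2.326 × 0.03638885 = 0.084640

Z-interval: p̂ ± E = 0.726667 ± 0.084640 = (0.642026, 0.811307)

Rounded to 4 decimal places:

(0.6420, 0.8113)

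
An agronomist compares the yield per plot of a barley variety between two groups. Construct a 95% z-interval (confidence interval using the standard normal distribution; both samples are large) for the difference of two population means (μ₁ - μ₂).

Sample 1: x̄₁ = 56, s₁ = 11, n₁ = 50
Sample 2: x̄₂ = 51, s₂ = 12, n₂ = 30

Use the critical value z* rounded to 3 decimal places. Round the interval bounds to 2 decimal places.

Both samples are large (n₁ = 50 ≥ 30, n₂ = 30 ≥ 30), so a z-interval for the difference of means applies.

Point estimate: x̄₁ - x̄₂ = 56 - 51 = 5

Standard error: SE = √(s₁²/n₁ + s₂²/n₂)
= √(11²/50 + 12²/30)
= √(2.420000 + 4.800000)
= 2.687006

For 95% confidence, z* = 1.96 (from standard normal table)
Margin of error: E = z* × SE = 1.96 × 2.687006 = 5.2665

Z-interval: (x̄₁ - x̄₂) ± E = 5 ± 5.2665 = (-0.2665, 10.2665)

Rounded to 2 decimal places:

(-0.27, 10.27)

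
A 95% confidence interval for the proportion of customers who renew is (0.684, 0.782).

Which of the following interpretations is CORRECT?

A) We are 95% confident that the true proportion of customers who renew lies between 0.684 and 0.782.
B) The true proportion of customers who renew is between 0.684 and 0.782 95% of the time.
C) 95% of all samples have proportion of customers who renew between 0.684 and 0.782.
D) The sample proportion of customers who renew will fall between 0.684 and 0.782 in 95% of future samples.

A confidence interval represents our confidence in the procedure, not a probability statement about the parameter.

Key concept: If we repeated this sampling process many times and computed a 95% CI each time, about 95% of those intervals would contain the true population parameter.

For this specific interval (0.684, 0.782):
- Midpoint (point estimate): 0.733
- Margin of error: 0.049

The correct interpretation is the one stating confidence that the true parameter lies in the interval — option A.

A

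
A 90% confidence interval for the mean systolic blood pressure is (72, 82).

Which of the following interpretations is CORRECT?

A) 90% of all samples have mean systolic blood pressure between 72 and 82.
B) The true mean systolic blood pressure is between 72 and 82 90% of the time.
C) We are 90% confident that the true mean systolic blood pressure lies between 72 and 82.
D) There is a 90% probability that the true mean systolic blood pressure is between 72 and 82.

A confidence interval represents our confidence in the procedure, not a probability statement about the parameter.

Key concept: If we repeated this sampling process many times and computed a 90% CI each time, about 90% of those intervals would contain the true population parameter.

For this specific interval (72, 82):
- Midpoint (point estimate): 77
- Margin of error: 5

The correct interpretation is the one stating confidence that the true parameter lies in the interval — option C.

C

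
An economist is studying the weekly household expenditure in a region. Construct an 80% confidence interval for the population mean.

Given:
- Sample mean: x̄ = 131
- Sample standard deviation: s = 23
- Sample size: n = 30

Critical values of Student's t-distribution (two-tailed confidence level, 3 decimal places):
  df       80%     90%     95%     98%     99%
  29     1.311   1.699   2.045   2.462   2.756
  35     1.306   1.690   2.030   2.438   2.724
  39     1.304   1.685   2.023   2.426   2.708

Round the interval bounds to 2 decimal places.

The population standard deviation σ is unknown (only the sample standard deviation s is given), so use a t-interval with df = n - 1 = 30 - 1 = 29.

For 80% confidence with df = 29, t* = 1.311 (from t-table)

Standard error: SE = s/√n = 23/√30 = 4.199206

Margin of error: E = t* × SE = 1.311 × 4.199206 = 5.5052

T-interval: x̄ ± E = 131 ± 5.5052 = (125.4948, 136.5052)

Rounded to 2 decimal places:

(125.49, 136.51)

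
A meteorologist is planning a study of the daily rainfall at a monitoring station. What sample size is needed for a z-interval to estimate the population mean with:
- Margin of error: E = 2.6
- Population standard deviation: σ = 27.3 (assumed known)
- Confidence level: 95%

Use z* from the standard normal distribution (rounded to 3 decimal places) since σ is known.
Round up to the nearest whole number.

Using z* since population σ is known (z-interval formula).

For 95% confidence, z* = 1.96 (from standard normal table)

Sample size formula for z-interval: n = (z*σ/E)²

n = (1.96 × 27.3 / 2.6)²
  = (20.580000)²
  = 423.5364

Round up to the nearest whole number: n = 424

424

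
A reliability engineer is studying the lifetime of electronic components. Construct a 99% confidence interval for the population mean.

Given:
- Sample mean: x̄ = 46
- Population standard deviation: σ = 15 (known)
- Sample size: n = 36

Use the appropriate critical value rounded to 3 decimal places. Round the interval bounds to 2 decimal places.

The population standard deviation σ is known, so use a z-interval (standard normal critical value).

For 99% confidence, z* = 2.576 (from standard normal table)

Standard error: SE = σ/√n = 15/√36 = 2.500000

Margin of error: E = z* × SE = 2.576 × 2.500000 = 6.4400

Z-interval: x̄ ± E = 46 ± 6.4400 = (39.5600, 52.4400)

Rounded to 2 decimal places:

(39.56, 52.44)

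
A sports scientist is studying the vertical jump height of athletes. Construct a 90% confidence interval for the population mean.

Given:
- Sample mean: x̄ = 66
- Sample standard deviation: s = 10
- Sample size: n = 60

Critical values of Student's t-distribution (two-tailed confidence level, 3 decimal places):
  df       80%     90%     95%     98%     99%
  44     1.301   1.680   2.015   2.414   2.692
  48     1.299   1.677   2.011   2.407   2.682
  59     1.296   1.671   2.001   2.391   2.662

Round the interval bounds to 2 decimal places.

The population standard deviation σ is unknown (only the sample standard deviation s is given), so use a t-interval with df = n - 1 = 60 - 1 = 59.

For 90% confidence with df = 59, t* = 1.671 (from t-table)

Standard error: SE = s/√n = 10/√60 = 1.290994

Margin of error: E = t* × SE = 1.671 × 1.290994 = 2.1573

T-interval: x̄ ± E = 66 ± 2.1573 = (63.8427, 68.1573)

Rounded to 2 decimal places:

(63.84, 68.16)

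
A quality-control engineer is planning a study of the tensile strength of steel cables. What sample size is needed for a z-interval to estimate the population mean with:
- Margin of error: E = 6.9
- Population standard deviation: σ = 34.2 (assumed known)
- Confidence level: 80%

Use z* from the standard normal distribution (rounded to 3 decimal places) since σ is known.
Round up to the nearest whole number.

Using z* since population σ is known (z-interval formula).

For 80% confidence, z* = 1.282 (from standard normal table)

Sample size formula for z-interval: n = (z*σ/E)²

n = (1.282 × 34.2 / 6.9)²
  = (6.354261)²
  = 40.3766

Round up to the nearest whole number: n = 41

41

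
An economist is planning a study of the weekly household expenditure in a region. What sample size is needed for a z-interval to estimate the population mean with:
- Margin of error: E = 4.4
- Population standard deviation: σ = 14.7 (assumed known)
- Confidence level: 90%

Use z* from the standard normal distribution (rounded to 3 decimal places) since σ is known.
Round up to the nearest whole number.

Using z* since population σ is known (z-interval formula).

For 90% confidence, z* = 1.645 (from standard normal table)

Sample size formula for z-interval: n = (z*σ/E)²

n = (1.645 × 14.7 / 4.4)²
  = (5.495795)²
  = 30.2038

Round up to the nearest whole number: n = 31

31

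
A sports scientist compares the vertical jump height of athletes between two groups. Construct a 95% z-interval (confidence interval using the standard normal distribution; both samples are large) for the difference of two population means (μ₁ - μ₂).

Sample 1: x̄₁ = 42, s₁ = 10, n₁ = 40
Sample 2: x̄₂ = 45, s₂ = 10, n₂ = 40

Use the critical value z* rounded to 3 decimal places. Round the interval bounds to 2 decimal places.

Both samples are large (n₁ = 40 ≥ 30, n₂ = 40 ≥ 30), so a z-interval for the difference of means applies.

Point estimate: x̄₁ - x̄₂ = 42 - 45 = -3

Standard error: SE = √(s₁²/n₁ + s₂²/n₂)
= √(10²/40 + 10²/40)
= √(2.500000 + 2.500000)
= 2.236068

For 95% confidence, z* = 1.96 (from standard normal table)
Margin of error: E = z* × SE = 1.96 × 2.236068 = 4.3827

Z-interval: (x̄₁ - x̄₂) ± E = -3 ± 4.3827 = (-7.3827, 1.3827)

Rounded to 2 decimal places:

(-7.38, 1.38)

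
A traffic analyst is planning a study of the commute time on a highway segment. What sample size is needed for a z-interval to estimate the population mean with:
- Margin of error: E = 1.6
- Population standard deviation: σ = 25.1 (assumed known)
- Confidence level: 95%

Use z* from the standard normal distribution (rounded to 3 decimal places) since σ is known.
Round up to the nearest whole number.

Using z* since population σ is known (z-interval formula).

For 95% confidence, z* = 1.96 (from standard normal table)

Sample size formula for z-interval: n = (z*σ/E)²

n = (1.96 × 25.1 / 1.6)²
  = (30.747500)²
  = 945.4088

Round up to the nearest whole number: n = 946

946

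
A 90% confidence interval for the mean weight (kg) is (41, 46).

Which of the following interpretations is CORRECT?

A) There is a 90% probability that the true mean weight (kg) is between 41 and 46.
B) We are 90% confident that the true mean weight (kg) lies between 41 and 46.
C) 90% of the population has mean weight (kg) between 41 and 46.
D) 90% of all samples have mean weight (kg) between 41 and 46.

A confidence interval represents our confidence in the procedure, not a probability statement about the parameter.

Key concept: If we repeated this sampling process many times and computed a 90% CI each time, about 90% of those intervals would contain the true population parameter.

For this specific interval (41, 46):
- Midpoint (point estimate): 43.5
- Margin of error: 2.5

The correct interpretation is the one stating confidence that the true parameter lies in the interval — option B.

B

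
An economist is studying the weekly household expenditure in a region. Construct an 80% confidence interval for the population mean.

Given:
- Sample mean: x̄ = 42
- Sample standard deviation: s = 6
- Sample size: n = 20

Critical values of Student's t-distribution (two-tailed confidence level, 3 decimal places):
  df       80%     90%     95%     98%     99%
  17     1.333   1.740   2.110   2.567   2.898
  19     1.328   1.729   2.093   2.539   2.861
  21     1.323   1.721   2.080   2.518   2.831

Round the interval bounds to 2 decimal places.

The population standard deviation σ is unknown (only the sample standard deviation s is given), so use a t-interval with df = n - 1 = 20 - 1 = 19.

For 80% confidence with df = 19, t* = 1.328 (from t-table)

Standard error: SE = s/√n = 6/√20 = 1.341641

Margin of error: E = t* × SE = 1.328 × 1.341641 = 1.7817

T-interval: x̄ ± E = 42 ± 1.7817 = (40.2183, 43.7817)

Rounded to 2 decimal places:

(40.22, 43.78)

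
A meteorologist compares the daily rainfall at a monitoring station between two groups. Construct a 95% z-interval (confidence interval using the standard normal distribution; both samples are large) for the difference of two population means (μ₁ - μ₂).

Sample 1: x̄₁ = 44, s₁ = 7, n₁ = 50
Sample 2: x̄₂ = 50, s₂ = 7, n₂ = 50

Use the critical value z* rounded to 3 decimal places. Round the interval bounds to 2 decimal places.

Both samples are large (n₁ = 50 ≥ 30, n₂ = 50 ≥ 30), so a z-interval for the difference of means applies.

Point estimate: x̄₁ - x̄₂ = 44 - 50 = -6

Standard error: SE = √(s₁²/n₁ + s₂²/n₂)
= √(7²/50 + 7²/50)
= √(0.980000 + 0.980000)
= 1.400000

For 95% confidence, z* = 1.96 (from standard normal table)
Margin of error: E = z* × SE = 1.96 × 1.400000 = 2.7440

Z-interval: (x̄₁ - x̄₂) ± E = -6 ± 2.7440 = (-8.7440, -3.2560)

Rounded to 2 decimal places:

(-8.74, -3.26)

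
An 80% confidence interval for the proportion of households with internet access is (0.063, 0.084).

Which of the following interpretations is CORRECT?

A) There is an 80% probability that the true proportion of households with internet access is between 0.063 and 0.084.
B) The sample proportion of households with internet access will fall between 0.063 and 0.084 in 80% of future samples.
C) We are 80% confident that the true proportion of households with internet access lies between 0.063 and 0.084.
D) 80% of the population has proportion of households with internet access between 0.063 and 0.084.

A confidence interval represents our confidence in the procedure, not a probability statement about the parameter.

Key concept: If we repeated this sampling process many times and computed an 80% CI each time, about 80% of those intervals would contain the true population parameter.

For this specific interval (0.063, 0.084):
- Midpoint (point estimate): 0.0735
- Margin of error: 0.0105

The correct interpretation is the one stating confidence that the true parameter lies in the interval — option C.

C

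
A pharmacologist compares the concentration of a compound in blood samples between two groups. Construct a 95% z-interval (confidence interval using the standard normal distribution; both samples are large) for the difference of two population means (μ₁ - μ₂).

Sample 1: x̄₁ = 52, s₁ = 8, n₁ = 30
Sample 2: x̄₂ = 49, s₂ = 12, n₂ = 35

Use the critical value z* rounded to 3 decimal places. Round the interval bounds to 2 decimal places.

Both samples are large (n₁ = 30 ≥ 30, n₂ = 35 ≥ 30), so a z-interval for the difference of means applies.

Point estimate: x̄₁ - x̄₂ = 52 - 49 = 3

Standard error: SE = √(s₁²/n₁ + s₂²/n₂)
= √(8²/30 + 12²/35)
= √(2.133333 + 4.114286)
= 2.499524

For 95% confidence, z* = 1.96 (from standard normal table)
Margin of error: E = z* × SE = 1.96 × 2.499524 = 4.8991

Z-interval: (x̄₁ - x̄₂) ± E = 3 ± 4.8991 = (-1.8991, 7.8991)

Rounded to 2 decimal places:

(-1.90, 7.90)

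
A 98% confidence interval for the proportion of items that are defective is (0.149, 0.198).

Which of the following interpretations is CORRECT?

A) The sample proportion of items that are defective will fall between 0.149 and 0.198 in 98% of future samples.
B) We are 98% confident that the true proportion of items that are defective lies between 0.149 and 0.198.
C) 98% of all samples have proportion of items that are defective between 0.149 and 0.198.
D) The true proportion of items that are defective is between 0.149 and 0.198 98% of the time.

A confidence interval represents our confidence in the procedure, not a probability statement about the parameter.

Key concept: If we repeated this sampling process many times and computed a 98% CI each time, about 98% of those intervals would contain the true population parameter.

For this specific interval (0.149, 0.198):
- Midpoint (point estimate): 0.1735
- Margin of error: 0.0245

The correct interpretation is the one stating confidence that the true parameter lies in the interval — option B.

B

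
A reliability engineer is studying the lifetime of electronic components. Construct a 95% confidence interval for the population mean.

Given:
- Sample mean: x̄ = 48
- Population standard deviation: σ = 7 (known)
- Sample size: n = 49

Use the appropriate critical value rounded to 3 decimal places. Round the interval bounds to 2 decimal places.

The population standard deviation σ is known, so use a z-interval (standard normal critical value).

For 95% confidence, z* = 1.96 (from standard normal table)

Standard error: SE = σ/√n = 7/√49 = 1.000000

Margin of error: E = z* × SE = 1.96 × 1.000000 = 1.9600

Z-interval: x̄ ± E = 48 ± 1.9600 = (46.0400, 49.9600)

Rounded to 2 decimal places:

(46.04, 49.96)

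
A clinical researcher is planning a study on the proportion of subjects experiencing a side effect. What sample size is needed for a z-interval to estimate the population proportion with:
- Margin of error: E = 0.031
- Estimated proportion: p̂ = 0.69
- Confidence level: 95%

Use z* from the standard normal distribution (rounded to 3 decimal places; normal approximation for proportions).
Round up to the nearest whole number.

Using z* for proportion z-interval (normal approximation).

For 95% confidence, z* = 1.96 (from standard normal table)

Sample size formula for proportion z-interval: n = z*²p̂(1-p̂)/E²

n = 1.96² × 0.69 × 0.31 / 0.031²
  = 3.8416 × 0.2139 / 0.000961
  = 855.0658

Round up to the nearest whole number: n = 856

856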